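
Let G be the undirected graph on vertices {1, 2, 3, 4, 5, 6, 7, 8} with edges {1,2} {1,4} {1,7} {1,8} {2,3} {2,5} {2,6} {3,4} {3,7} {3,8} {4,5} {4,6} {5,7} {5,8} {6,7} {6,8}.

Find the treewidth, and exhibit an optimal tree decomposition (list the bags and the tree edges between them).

Each bag holds 5 vertices, so the decomposition has width 4, which upper-bounds the treewidth. For the lower bound: the 5 vertex sets {3,4}, {6,8}, {2,5}, {1}, {7} are disjoint, each induces a connected subgraph, and every pair is joined by at least one edge of G. Contracting each set to a single vertex therefore yields K_{5} as a minor, and since treewidth is minor-monotone, tw(G) ≥ tw(K_{5}) = 4. Therefore the treewidth is 4.

Treewidth 4.
One optimal decomposition is:
Bags: B1 = {1, 3, 4, 5, 6}  B2 = {1, 3, 5, 6, 8}  B3 = {1, 2, 3, 5, 6}  B4 = {1, 3, 5, 6, 7}
Tree: B1–B2, B2–B3, B3–B4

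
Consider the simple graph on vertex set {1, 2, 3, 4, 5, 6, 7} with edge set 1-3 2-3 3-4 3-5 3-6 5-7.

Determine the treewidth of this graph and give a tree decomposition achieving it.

Treewidth 1.
Bags: B1 = {3, 6}  B2 = {3, 4}  B3 = {3, 5}  B4 = {1, 3}  B5 = {5, 7}  B6 = {2, 3}
Tree: B1–B2, B1–B3, B2–B4, B3–B5, B4–B6

The largest bag has 2 vertices, giving width 1; this decomposition certifies tw(G) ≤ 1. Since G has at least one edge (e.g. 6–3), it is not an edgeless graph, so tw(G) ≥ 1. The upper and lower bounds meet at 1, so that is the treewidth.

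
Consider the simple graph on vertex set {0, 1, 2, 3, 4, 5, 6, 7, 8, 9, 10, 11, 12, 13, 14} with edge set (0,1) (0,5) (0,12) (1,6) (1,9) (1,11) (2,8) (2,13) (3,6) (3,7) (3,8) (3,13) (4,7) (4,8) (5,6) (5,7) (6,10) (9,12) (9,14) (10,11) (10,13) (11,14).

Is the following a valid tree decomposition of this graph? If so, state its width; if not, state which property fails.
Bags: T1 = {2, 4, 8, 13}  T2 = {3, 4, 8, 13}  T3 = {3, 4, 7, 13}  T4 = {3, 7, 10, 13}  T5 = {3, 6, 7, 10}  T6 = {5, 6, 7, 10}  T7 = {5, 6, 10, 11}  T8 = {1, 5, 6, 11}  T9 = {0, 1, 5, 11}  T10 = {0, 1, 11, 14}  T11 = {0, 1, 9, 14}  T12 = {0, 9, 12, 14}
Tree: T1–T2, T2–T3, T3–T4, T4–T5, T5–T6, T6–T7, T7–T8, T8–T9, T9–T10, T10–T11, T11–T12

Yes; width 3.

Checking the three conditions: (i) the bags cover all of {0, 1, 2, 3, 4, 5, 6, 7, 8, 9, 10, 11, 12, 13, 14}; (ii) for each edge, some bag contains both endpoints; (iii) the bags containing any fixed vertex form a subtree. All hold, so the decomposition is valid with width 4 − 1 = 3.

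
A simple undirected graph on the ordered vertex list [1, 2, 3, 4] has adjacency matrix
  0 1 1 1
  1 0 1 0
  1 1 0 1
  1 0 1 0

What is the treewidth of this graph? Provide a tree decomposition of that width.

Treewidth 2.
One optimal decomposition is:
Bags: B1 = {1, 3, 4}  B2 = {1, 2, 3}
Tree: B1–B2

Every bag has size at most 3, so the width is 3 − 1 = 2 and tw(G) ≤ 2. For the lower bound, the 3 vertices {1, 2, 3} are pairwise adjacent, and any tree decomposition puts a clique entirely inside one bag — forcing width ≥ 2. Combining the bounds, tw(G) = 2.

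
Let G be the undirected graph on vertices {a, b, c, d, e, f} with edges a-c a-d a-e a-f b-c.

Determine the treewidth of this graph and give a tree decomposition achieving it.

Every bag has size at most 2, so the width is 2 − 1 = 1 and tw(G) ≤ 1. Any graph with an edge has treewidth ≥ 1, and G has the edge a–d. Combining the bounds, tw(G) = 1.

Treewidth 1.
One such decomposition:
Bags: B1 = {a, d}  B2 = {a, c}  B3 = {b, c}  B4 = {a, e}  B5 = {a, f}
Tree: B1–B2, B2–B3, B1–B4, B4–B5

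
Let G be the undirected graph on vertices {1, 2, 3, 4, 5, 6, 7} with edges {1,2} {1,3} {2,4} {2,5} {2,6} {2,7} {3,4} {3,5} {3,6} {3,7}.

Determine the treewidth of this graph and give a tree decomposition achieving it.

Treewidth 2.
One such decomposition:
Bags: B1 = {1, 2, 3}  B2 = {2, 3, 5}  B3 = {2, 3, 7}  B4 = {2, 3, 6}  B5 = {2, 3, 4}
Tree: B1–B2, B2–B3, B3–B4, B4–B5

The largest bag has 3 vertices, giving width 2; this decomposition certifies tw(G) ≤ 2. Since 3–1–2–5–3 is a cycle in G, G is not acyclic. Forests are exactly the graphs of treewidth ≤ 1, so tw(G) ≥ 2. Combining the bounds, tw(G) = 2.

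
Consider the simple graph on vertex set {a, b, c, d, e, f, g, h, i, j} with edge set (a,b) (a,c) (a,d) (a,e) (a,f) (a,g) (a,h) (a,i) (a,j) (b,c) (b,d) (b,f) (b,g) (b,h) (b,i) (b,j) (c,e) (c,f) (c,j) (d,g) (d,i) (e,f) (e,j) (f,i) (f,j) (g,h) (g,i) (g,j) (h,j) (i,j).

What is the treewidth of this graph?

4

A width-4 tree decomposition is:
Bags: B1 = {a, b, f, i, j}  B2 = {a, b, g, i, j}  B3 = {a, b, g, h, j}  B4 = {a, b, c, f, j}  B5 = {a, b, d, g, i}  B6 = {a, c, e, f, j}
Tree: B1–B2, B2–B3, B1–B4, B2–B5, B4–B6
Every bag has size at most 5, so the width is 5 − 1 = 4 and tw(G) ≤ 4. For the lower bound, the 5 vertices {a, c, e, f, j} are pairwise adjacent, and any tree decomposition puts a clique entirely inside one bag — forcing width ≥ 4. The upper and lower bounds meet at 4, so that is the treewidth.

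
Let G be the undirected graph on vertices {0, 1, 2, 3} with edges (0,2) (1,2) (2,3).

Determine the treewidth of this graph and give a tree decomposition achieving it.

Treewidth 1.
Bags: B1 = {0, 2}  B2 = {1, 2}  B3 = {2, 3}
Tree: B1–B2, B1–B3

Every bag has size at most 2, so the width is 2 − 1 = 1 and tw(G) ≤ 1. G has an edge, so its treewidth is at least 1. Combining the bounds, tw(G) = 1.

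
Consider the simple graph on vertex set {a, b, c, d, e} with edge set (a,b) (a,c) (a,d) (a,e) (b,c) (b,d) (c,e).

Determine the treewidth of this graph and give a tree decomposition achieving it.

The largest bag has 3 vertices, giving width 2; this decomposition certifies tw(G) ≤ 2. Conversely, {a, b, d} is a clique of size 3, and the vertices of any clique must share a bag in every tree decomposition; so some bag has ≥ 3 vertices and tw(G) ≥ 2. Therefore the treewidth is 2.

Treewidth 2.
Bags: B1 = {a, b, d}  B2 = {a, b, c}  B3 = {a, c, e}
Tree: B1–B2, B2–B3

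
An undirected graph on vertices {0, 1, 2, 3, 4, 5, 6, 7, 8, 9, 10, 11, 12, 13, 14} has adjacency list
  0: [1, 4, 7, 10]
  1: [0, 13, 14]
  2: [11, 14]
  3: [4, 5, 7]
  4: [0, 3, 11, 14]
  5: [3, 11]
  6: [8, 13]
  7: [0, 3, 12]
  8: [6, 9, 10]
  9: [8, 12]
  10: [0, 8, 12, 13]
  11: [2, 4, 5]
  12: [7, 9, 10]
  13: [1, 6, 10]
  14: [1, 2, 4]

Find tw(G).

A width-3 tree decomposition is:
Bags: B1 = {2, 3, 5, 11}  B2 = {2, 3, 4, 11}  B3 = {2, 3, 4, 14}  B4 = {3, 4, 7, 14}  B5 = {0, 4, 7, 14}  B6 = {0, 1, 7, 14}  B7 = {0, 1, 7, 12}  B8 = {0, 1, 10, 12}  B9 = {1, 10, 12, 13}  B10 = {9, 10, 12, 13}  B11 = {8, 9, 10, 13}  B12 = {6, 8, 9, 13}
Tree: B1–B2, B2–B3, B3–B4, B4–B5, B5–B6, B6–B7, B7–B8, B8–B9, B9–B10, B10–B11, B11–B12
Each bag holds 4 vertices, so the decomposition has width 3, which upper-bounds the treewidth. For the lower bound: the 4 vertex sets {2,5,11}, {3}, {4}, {0,1,7,14} are disjoint, each induces a connected subgraph, and every pair is joined by at least one edge of G. Contracting each set to a single vertex therefore yields K_{4} as a minor, and since treewidth is minor-monotone, tw(G) ≥ tw(K_{4}) = 3. Therefore the treewidth is 3.

3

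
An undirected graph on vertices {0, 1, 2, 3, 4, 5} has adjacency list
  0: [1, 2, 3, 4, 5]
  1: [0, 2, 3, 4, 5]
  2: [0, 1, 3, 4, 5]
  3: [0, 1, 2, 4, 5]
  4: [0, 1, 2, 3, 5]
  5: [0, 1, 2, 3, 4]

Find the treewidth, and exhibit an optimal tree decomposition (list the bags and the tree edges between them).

A single bag containing all 6 vertices is trivially a valid decomposition of width 5. Conversely, {0, 1, 2, 3, 4, 5} is a clique of size 6, and the vertices of any clique must share a bag in every tree decomposition; so some bag has ≥ 6 vertices and tw(G) ≥ 5. Combining the bounds, tw(G) = 5.

Treewidth 5.
One optimal decomposition is:
Bags: B1 = {0, 1, 2, 3, 4, 5}
Tree: (single bag)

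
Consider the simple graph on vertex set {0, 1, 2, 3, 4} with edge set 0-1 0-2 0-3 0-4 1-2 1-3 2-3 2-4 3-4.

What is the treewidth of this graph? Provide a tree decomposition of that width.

Treewidth 3.
One optimal decomposition is:
Bags: B1 = {0, 1, 2, 3}  B2 = {0, 2, 3, 4}
Tree: B1–B2

Every bag has size at most 4, so the width is 4 − 1 = 3 and tw(G) ≤ 3. On the other hand G contains the 4-clique {0, 1, 2, 3}. A clique must lie in a single bag of any decomposition, so no decomposition can have width below 3. The upper and lower bounds meet at 3, so that is the treewidth.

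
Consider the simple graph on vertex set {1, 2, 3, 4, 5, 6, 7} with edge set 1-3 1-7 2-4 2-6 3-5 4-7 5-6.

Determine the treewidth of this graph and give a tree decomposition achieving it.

Every bag has size at most 3, so the width is 3 − 1 = 2 and tw(G) ≤ 2. For the lower bound, G contains the cycle 5–6–2–4–7–1–3–5, so G is not a forest; only forests have treewidth ≤ 1, hence tw(G) ≥ 2. The upper and lower bounds meet at 2, so that is the treewidth.

Treewidth 2.
One such decomposition:
Bags: B1 = {2, 5, 6}  B2 = {2, 4, 5}  B3 = {4, 5, 7}  B4 = {1, 5, 7}  B5 = {1, 3, 5}
Tree: B1–B2, B2–B3, B3–B4, B4–B5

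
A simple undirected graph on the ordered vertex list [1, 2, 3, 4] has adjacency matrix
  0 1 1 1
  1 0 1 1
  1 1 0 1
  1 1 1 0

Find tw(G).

3

A width-3 tree decomposition is:
Bags: B1 = {1, 2, 3, 4}
Tree: (single bag)
A single bag containing all 4 vertices is trivially a valid decomposition of width 3. For the lower bound, the 4 vertices {1, 2, 3, 4} are pairwise adjacent, and any tree decomposition puts a clique entirely inside one bag — forcing width ≥ 3. Therefore the treewidth is 3.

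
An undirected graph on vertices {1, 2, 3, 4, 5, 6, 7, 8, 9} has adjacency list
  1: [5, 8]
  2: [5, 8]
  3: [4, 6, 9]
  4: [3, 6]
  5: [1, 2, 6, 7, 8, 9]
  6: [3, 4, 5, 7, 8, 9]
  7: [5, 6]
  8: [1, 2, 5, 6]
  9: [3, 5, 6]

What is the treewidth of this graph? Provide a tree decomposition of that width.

Treewidth 2.
Bags: B1 = {5, 6, 8}  B2 = {5, 6, 9}  B3 = {3, 6, 9}  B4 = {1, 5, 8}  B5 = {3, 4, 6}  B6 = {5, 6, 7}  B7 = {2, 5, 8}
Tree: B1–B2, B2–B3, B1–B4, B3–B5, B1–B6, B4–B7

Each bag holds 3 vertices, so the decomposition has width 2, which upper-bounds the treewidth. Conversely, {3, 6, 9} is a clique of size 3, and the vertices of any clique must share a bag in every tree decomposition; so some bag has ≥ 3 vertices and tw(G) ≥ 2. The upper and lower bounds meet at 2, so that is the treewidth.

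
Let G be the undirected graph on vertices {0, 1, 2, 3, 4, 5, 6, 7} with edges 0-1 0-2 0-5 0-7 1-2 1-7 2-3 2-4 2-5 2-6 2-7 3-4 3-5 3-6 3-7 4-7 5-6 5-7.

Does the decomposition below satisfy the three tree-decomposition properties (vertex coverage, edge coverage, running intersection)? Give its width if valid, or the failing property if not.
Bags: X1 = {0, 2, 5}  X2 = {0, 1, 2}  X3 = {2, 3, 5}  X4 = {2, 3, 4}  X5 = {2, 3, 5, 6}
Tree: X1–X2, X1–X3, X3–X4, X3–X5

No — vertex 7 appears in no bag.

A tree decomposition must satisfy three properties: every vertex lies in some bag; for every edge, both endpoints lie together in some bag; and for every vertex, the bags containing it form a connected subtree. Here vertex 7 appears in no bag, so the decomposition is invalid.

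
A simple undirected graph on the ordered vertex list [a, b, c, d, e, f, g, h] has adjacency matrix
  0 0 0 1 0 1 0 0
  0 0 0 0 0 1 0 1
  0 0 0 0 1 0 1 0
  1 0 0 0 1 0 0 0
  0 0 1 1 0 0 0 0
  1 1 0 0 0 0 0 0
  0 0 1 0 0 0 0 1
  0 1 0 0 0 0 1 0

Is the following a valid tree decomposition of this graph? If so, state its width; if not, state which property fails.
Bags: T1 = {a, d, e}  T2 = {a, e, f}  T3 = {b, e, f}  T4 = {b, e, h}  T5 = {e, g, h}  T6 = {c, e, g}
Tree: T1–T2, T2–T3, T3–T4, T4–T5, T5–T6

Yes; width 2.

Every vertex of G appears in some bag (union = {a, b, c, d, e, f, g, h}); every edge is covered by a bag; and for each vertex v the set of bags containing v is connected in the bag tree. The decomposition is therefore valid. The largest bag has 3 vertices, so the width is 2.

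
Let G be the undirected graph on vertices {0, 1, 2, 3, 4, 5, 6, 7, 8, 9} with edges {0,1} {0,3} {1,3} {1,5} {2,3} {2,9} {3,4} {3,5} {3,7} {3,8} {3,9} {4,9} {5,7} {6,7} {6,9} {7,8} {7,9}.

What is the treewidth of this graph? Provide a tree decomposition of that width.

Treewidth 2.
Bags: B1 = {3, 5, 7}  B2 = {3, 7, 9}  B3 = {6, 7, 9}  B4 = {1, 3, 5}  B5 = {0, 1, 3}  B6 = {3, 4, 9}  B7 = {3, 7, 8}  B8 = {2, 3, 9}
Tree: B1–B2, B2–B3, B1–B4, B4–B5, B2–B6, B1–B7, B6–B8

The largest bag has 3 vertices, giving width 2; this decomposition certifies tw(G) ≤ 2. On the other hand G contains the 3-clique {0, 1, 3}. A clique must lie in a single bag of any decomposition, so no decomposition can have width below 2. Hence tw(G) = 2 exactly.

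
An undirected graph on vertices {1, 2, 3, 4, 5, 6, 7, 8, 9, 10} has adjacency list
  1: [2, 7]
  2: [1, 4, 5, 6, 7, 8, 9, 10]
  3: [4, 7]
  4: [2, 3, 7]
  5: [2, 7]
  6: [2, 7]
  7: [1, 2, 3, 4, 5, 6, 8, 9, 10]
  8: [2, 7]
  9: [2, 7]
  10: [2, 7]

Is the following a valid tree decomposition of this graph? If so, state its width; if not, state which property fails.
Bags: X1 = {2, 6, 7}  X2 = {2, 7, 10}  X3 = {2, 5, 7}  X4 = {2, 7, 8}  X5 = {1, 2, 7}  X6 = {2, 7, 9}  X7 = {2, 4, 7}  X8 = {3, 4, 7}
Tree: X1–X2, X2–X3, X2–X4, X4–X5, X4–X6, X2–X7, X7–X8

Checking the three conditions: (i) the bags cover all of {1, 2, 3, 4, 5, 6, 7, 8, 9, 10}; (ii) for each edge, some bag contains both endpoints; (iii) the bags containing any fixed vertex form a subtree. All hold, so the decomposition is valid with width 3 − 1 = 2.

Yes; width 2.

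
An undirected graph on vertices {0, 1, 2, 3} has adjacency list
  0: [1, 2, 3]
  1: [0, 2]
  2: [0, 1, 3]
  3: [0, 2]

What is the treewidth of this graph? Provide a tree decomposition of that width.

Treewidth 2.
One optimal decomposition is:
Bags: B1 = {0, 1, 2}  B2 = {0, 2, 3}
Tree: B1–B2

Each bag holds 3 vertices, so the decomposition has width 2, which upper-bounds the treewidth. Conversely, {0, 1, 2} is a clique of size 3, and the vertices of any clique must share a bag in every tree decomposition; so some bag has ≥ 3 vertices and tw(G) ≥ 2. Hence tw(G) = 2 exactly.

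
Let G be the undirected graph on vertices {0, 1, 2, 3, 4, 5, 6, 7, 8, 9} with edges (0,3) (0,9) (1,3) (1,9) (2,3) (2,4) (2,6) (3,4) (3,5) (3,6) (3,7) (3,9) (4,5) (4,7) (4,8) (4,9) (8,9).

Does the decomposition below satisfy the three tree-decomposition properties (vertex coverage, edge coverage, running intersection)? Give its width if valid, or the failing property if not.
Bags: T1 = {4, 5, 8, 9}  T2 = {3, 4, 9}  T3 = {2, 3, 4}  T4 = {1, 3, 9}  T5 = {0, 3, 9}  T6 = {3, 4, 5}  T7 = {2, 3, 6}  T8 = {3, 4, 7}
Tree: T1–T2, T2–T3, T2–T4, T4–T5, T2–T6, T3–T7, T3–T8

No — bags containing vertex 5 are not connected in the tree.

A tree decomposition must satisfy three properties: every vertex lies in some bag; for every edge, both endpoints lie together in some bag; and for every vertex, the bags containing it form a connected subtree. Here bags containing vertex 5 are not connected in the tree, so the decomposition is invalid.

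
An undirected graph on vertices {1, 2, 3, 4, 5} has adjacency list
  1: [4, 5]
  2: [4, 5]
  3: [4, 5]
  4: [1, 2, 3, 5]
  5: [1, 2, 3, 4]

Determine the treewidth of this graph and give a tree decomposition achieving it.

Every bag has size at most 3, so the width is 3 − 1 = 2 and tw(G) ≤ 2. For the lower bound, the 3 vertices {1, 4, 5} are pairwise adjacent, and any tree decomposition puts a clique entirely inside one bag — forcing width ≥ 2. Therefore the treewidth is 2.

Treewidth 2.
Bags: B1 = {2, 4, 5}  B2 = {1, 4, 5}  B3 = {3, 4, 5}
Tree: B1–B2, B1–B3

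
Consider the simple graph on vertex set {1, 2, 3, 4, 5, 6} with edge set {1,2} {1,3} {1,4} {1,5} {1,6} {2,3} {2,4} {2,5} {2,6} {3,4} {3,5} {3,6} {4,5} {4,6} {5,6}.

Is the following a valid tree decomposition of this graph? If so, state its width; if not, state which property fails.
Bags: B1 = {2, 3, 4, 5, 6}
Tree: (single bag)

No — vertex 1 appears in no bag.

A tree decomposition must satisfy three properties: every vertex lies in some bag; for every edge, both endpoints lie together in some bag; and for every vertex, the bags containing it form a connected subtree. Here vertex 1 appears in no bag, so the decomposition is invalid.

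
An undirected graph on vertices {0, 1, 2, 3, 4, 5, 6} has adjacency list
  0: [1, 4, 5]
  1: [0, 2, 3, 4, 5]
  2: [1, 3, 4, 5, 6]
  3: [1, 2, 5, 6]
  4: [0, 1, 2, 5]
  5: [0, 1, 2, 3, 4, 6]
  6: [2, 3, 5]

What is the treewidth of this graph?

A width-3 tree decomposition is:
Bags: B1 = {0, 1, 4, 5}  B2 = {1, 2, 4, 5}  B3 = {1, 2, 3, 5}  B4 = {2, 3, 5, 6}
Tree: B1–B2, B2–B3, B3–B4
The largest bag has 4 vertices, giving width 3; this decomposition certifies tw(G) ≤ 3. Conversely, {0, 1, 4, 5} is a clique of size 4, and the vertices of any clique must share a bag in every tree decomposition; so some bag has ≥ 4 vertices and tw(G) ≥ 3. Therefore the treewidth is 3.

3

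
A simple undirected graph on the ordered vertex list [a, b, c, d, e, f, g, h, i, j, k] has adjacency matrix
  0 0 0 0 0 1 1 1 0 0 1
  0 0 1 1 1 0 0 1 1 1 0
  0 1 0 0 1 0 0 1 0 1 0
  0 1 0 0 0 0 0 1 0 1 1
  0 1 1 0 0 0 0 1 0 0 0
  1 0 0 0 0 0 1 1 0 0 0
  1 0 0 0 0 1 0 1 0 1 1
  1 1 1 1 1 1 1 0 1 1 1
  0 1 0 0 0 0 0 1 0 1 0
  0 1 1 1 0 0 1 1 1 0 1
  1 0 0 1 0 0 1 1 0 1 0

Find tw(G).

3

A width-3 tree decomposition is:
Bags: B1 = {d, h, j, k}  B2 = {g, h, j, k}  B3 = {a, g, h, k}  B4 = {b, d, h, j}  B5 = {b, c, h, j}  B6 = {b, c, e, h}  B7 = {a, f, g, h}  B8 = {b, h, i, j}
Tree: B1–B2, B2–B3, B1–B4, B4–B5, B5–B6, B3–B7, B4–B8
Each bag holds 4 vertices, so the decomposition has width 3, which upper-bounds the treewidth. For the lower bound, the 4 vertices {a, f, g, h} are pairwise adjacent, and any tree decomposition puts a clique entirely inside one bag — forcing width ≥ 3. The upper and lower bounds meet at 3, so that is the treewidth.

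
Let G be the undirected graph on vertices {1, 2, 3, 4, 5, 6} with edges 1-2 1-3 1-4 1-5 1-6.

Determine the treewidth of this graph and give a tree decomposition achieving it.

The largest bag has 2 vertices, giving width 1; this decomposition certifies tw(G) ≤ 1. Since G has at least one edge (e.g. 1–2), it is not an edgeless graph, so tw(G) ≥ 1. The upper and lower bounds meet at 1, so that is the treewidth.

Treewidth 1.
One such decomposition:
Bags: B1 = {1, 2}  B2 = {1, 6}  B3 = {1, 3}  B4 = {1, 4}  B5 = {1, 5}
Tree: B1–B2, B1–B3, B1–B4, B1–B5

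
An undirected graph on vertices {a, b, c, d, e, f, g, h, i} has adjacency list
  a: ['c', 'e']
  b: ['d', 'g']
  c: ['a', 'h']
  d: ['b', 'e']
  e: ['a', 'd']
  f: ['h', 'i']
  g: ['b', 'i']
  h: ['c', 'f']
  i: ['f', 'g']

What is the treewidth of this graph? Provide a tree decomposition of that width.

Treewidth 2.
Bags: B1 = {b, d, g}  B2 = {d, e, g}  B3 = {a, e, g}  B4 = {a, c, g}  B5 = {c, g, h}  B6 = {f, g, h}  B7 = {f, g, i}
Tree: B1–B2, B2–B3, B3–B4, B4–B5, B5–B6, B6–B7

Every bag has size at most 3, so the width is 3 − 1 = 2 and tw(G) ≤ 2. For the lower bound, G contains the cycle g–b–d–e–a–c–h–f–i–g, so G is not a forest; only forests have treewidth ≤ 1, hence tw(G) ≥ 2. Combining the bounds, tw(G) = 2.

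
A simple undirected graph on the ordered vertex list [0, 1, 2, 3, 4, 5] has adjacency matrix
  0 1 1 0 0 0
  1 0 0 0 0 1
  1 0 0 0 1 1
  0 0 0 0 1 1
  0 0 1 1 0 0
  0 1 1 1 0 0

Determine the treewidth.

A width-2 tree decomposition is:
Bags: B1 = {2, 3, 4}  B2 = {2, 3, 5}  B3 = {0, 2, 5}  B4 = {0, 1, 5}
Tree: B1–B2, B2–B3, B3–B4
Each bag holds 3 vertices, so the decomposition has width 2, which upper-bounds the treewidth. Since 4–3–5–2–4 is a cycle in G, G is not acyclic. Forests are exactly the graphs of treewidth ≤ 1, so tw(G) ≥ 2. Combining the bounds, tw(G) = 2.

2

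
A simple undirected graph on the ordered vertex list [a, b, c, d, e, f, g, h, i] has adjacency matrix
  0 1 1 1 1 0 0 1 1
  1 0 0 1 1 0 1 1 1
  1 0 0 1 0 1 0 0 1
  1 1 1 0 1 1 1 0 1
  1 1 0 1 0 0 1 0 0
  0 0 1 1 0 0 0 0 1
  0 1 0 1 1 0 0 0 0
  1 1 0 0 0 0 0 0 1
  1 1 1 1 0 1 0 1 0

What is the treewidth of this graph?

A width-3 tree decomposition is:
Bags: B1 = {a, b, d, i}  B2 = {a, b, d, e}  B3 = {a, c, d, i}  B4 = {c, d, f, i}  B5 = {a, b, h, i}  B6 = {b, d, e, g}
Tree: B1–B2, B1–B3, B3–B4, B1–B5, B2–B6
The largest bag has 4 vertices, giving width 3; this decomposition certifies tw(G) ≤ 3. Conversely, {a, c, d, i} is a clique of size 4, and the vertices of any clique must share a bag in every tree decomposition; so some bag has ≥ 4 vertices and tw(G) ≥ 3. Hence tw(G) = 3 exactly.

3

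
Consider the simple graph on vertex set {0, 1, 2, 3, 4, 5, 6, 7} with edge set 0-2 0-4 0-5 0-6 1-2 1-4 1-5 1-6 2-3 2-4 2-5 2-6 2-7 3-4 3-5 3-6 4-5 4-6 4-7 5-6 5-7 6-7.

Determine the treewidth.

4

A width-4 tree decomposition is:
Bags: B1 = {2, 3, 4, 5, 6}  B2 = {1, 2, 4, 5, 6}  B3 = {2, 4, 5, 6, 7}  B4 = {0, 2, 4, 5, 6}
Tree: B1–B2, B2–B3, B3–B4
Every bag has size at most 5, so the width is 5 − 1 = 4 and tw(G) ≤ 4. On the other hand G contains the 5-clique {0, 2, 4, 5, 6}. A clique must lie in a single bag of any decomposition, so no decomposition can have width below 4. Hence tw(G) = 4 exactly.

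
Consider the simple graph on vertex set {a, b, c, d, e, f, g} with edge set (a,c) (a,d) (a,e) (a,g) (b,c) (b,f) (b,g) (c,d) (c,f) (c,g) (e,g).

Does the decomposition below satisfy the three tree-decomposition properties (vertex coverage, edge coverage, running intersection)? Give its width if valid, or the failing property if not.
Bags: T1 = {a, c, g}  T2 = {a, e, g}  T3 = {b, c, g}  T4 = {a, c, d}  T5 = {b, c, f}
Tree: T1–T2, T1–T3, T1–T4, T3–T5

Vertex coverage: the bags together contain {a, b, c, d, e, f, g}, the full vertex set. Edge coverage: each edge of G has both endpoints in at least one bag. Running intersection: for every vertex, the bags containing it form a connected subtree. All three properties hold, so this is a valid tree decomposition of width max|bag| − 1 = 2, and hence tw(G) ≤ 2.

Yes; width 2.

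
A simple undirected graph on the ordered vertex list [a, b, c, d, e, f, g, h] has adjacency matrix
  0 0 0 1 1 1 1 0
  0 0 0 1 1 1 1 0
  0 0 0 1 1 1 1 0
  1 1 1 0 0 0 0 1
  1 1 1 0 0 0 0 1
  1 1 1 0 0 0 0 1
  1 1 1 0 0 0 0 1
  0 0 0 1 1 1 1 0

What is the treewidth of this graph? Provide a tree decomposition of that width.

The largest bag has 5 vertices, giving width 4; this decomposition certifies tw(G) ≤ 4. For the lower bound: the 5 vertex sets {f,h}, {c,e}, {b,d}, {g}, {a} are disjoint, each induces a connected subgraph, and every pair is joined by at least one edge of G. Contracting each set to a single vertex therefore yields K_{5} as a minor, and since treewidth is minor-monotone, tw(G) ≥ tw(K_{5}) = 4. Therefore the treewidth is 4.

Treewidth 4.
One optimal decomposition is:
Bags: B1 = {d, e, f, g, h}  B2 = {c, d, e, f, g}  B3 = {b, d, e, f, g}  B4 = {a, d, e, f, g}
Tree: B1–B2, B2–B3, B3–B4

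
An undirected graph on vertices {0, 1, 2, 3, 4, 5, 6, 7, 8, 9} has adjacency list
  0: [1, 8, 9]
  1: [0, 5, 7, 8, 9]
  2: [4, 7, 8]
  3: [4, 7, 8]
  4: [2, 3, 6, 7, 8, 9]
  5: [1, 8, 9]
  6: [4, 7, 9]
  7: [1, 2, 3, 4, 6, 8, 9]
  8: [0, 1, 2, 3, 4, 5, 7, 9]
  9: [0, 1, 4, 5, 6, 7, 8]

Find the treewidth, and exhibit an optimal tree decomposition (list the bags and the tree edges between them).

Treewidth 3.
Bags: B1 = {3, 4, 7, 8}  B2 = {4, 7, 8, 9}  B3 = {1, 7, 8, 9}  B4 = {2, 4, 7, 8}  B5 = {0, 1, 8, 9}  B6 = {1, 5, 8, 9}  B7 = {4, 6, 7, 9}
Tree: B1–B2, B2–B3, B2–B4, B3–B5, B5–B6, B2–B7

Each bag holds 4 vertices, so the decomposition has width 3, which upper-bounds the treewidth. For the lower bound, the 4 vertices {0, 1, 8, 9} are pairwise adjacent, and any tree decomposition puts a clique entirely inside one bag — forcing width ≥ 3. Hence tw(G) = 3 exactly.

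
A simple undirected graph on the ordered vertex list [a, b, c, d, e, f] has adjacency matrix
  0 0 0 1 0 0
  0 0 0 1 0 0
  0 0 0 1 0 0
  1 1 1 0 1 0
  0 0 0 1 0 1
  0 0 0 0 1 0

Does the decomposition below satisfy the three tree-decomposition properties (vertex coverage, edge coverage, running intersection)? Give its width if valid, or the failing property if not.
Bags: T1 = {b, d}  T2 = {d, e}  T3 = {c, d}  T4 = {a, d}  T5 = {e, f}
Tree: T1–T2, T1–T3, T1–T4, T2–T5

Checking the three conditions: (i) the bags cover all of {a, b, c, d, e, f}; (ii) for each edge, some bag contains both endpoints; (iii) the bags containing any fixed vertex form a subtree. All hold, so the decomposition is valid with width 2 − 1 = 1.

Yes; width 1.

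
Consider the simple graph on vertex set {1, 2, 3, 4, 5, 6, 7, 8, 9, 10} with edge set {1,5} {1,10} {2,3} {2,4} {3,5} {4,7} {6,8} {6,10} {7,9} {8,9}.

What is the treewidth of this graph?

2

A width-2 tree decomposition is:
Bags: B1 = {2, 3, 4}  B2 = {3, 4, 7}  B3 = {3, 7, 9}  B4 = {3, 8, 9}  B5 = {3, 6, 8}  B6 = {3, 6, 10}  B7 = {1, 3, 10}  B8 = {1, 3, 5}
Tree: B1–B2, B2–B3, B3–B4, B4–B5, B5–B6, B6–B7, B7–B8
Each bag holds 3 vertices, so the decomposition has width 2, which upper-bounds the treewidth. Since 3–2–4–7–9–8–6–10–1–5–3 is a cycle in G, G is not acyclic. Forests are exactly the graphs of treewidth ≤ 1, so tw(G) ≥ 2. The upper and lower bounds meet at 2, so that is the treewidth.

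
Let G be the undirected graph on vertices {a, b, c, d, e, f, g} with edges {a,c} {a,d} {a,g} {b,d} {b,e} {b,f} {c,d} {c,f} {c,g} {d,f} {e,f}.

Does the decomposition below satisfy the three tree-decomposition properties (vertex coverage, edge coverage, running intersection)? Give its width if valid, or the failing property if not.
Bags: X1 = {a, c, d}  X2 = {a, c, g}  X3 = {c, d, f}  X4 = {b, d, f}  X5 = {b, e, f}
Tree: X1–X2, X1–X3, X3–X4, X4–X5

Yes; width 2.

Checking the three conditions: (i) the bags cover all of {a, b, c, d, e, f, g}; (ii) for each edge, some bag contains both endpoints; (iii) the bags containing any fixed vertex form a subtree. All hold, so the decomposition is valid with width 3 − 1 = 2.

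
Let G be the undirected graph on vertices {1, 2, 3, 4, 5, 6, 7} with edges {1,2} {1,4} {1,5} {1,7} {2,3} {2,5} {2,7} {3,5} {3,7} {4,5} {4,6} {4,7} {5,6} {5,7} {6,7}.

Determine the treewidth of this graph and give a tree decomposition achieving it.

The largest bag has 4 vertices, giving width 3; this decomposition certifies tw(G) ≤ 3. On the other hand G contains the 4-clique {1, 2, 5, 7}. A clique must lie in a single bag of any decomposition, so no decomposition can have width below 3. Therefore the treewidth is 3.

Treewidth 3.
One optimal decomposition is:
Bags: B1 = {1, 2, 5, 7}  B2 = {1, 4, 5, 7}  B3 = {4, 5, 6, 7}  B4 = {2, 3, 5, 7}
Tree: B1–B2, B2–B3, B1–B4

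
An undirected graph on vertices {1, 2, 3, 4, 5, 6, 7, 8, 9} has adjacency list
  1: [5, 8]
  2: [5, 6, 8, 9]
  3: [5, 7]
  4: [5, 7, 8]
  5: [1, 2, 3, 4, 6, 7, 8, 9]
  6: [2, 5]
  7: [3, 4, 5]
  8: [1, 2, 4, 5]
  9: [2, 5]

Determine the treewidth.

2

A width-2 tree decomposition is:
Bags: B1 = {2, 5, 8}  B2 = {2, 5, 9}  B3 = {4, 5, 8}  B4 = {4, 5, 7}  B5 = {3, 5, 7}  B6 = {2, 5, 6}  B7 = {1, 5, 8}
Tree: B1–B2, B1–B3, B3–B4, B4–B5, B2–B6, B1–B7
Each bag holds 3 vertices, so the decomposition has width 2, which upper-bounds the treewidth. For the lower bound, the 3 vertices {1, 5, 8} are pairwise adjacent, and any tree decomposition puts a clique entirely inside one bag — forcing width ≥ 2. Hence tw(G) = 2 exactly.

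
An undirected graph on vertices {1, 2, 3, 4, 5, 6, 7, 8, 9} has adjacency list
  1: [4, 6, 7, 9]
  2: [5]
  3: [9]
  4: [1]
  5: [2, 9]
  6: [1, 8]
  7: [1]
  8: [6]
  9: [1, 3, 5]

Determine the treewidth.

A width-1 tree decomposition is:
Bags: B1 = {3, 9}  B2 = {1, 9}  B3 = {5, 9}  B4 = {1, 6}  B5 = {6, 8}  B6 = {2, 5}  B7 = {1, 4}  B8 = {1, 7}
Tree: B1–B2, B2–B3, B2–B4, B4–B5, B3–B6, B4–B7, B2–B8
The largest bag has 2 vertices, giving width 1; this decomposition certifies tw(G) ≤ 1. G has an edge, so its treewidth is at least 1. The upper and lower bounds meet at 1, so that is the treewidth.

1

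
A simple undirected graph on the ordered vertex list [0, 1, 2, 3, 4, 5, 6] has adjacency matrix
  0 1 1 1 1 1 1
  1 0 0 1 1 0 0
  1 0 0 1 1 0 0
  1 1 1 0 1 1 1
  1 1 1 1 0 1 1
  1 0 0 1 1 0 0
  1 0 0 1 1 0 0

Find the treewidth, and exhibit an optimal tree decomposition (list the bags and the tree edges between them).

Treewidth 3.
One such decomposition:
Bags: B1 = {0, 1, 3, 4}  B2 = {0, 3, 4, 6}  B3 = {0, 3, 4, 5}  B4 = {0, 2, 3, 4}
Tree: B1–B2, B2–B3, B1–B4

The largest bag has 4 vertices, giving width 3; this decomposition certifies tw(G) ≤ 3. For the lower bound, the 4 vertices {0, 1, 3, 4} are pairwise adjacent, and any tree decomposition puts a clique entirely inside one bag — forcing width ≥ 3. Combining the bounds, tw(G) = 3.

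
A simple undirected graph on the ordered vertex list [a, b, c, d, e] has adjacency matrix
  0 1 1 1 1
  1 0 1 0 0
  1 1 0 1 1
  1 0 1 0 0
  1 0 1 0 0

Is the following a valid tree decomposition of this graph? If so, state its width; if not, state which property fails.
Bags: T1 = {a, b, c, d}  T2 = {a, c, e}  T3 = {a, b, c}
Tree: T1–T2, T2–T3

No — bags containing vertex b are not connected in the tree.

A tree decomposition must satisfy three properties: every vertex lies in some bag; for every edge, both endpoints lie together in some bag; and for every vertex, the bags containing it form a connected subtree. Here bags containing vertex b are not connected in the tree, so the decomposition is invalid.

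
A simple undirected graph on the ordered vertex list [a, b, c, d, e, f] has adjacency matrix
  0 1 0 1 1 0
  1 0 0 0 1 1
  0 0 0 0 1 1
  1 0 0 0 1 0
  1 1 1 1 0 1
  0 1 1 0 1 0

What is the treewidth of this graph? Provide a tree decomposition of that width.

Treewidth 2.
One such decomposition:
Bags: B1 = {b, e, f}  B2 = {a, b, e}  B3 = {c, e, f}  B4 = {a, d, e}
Tree: B1–B2, B1–B3, B2–B4

Every bag has size at most 3, so the width is 3 − 1 = 2 and tw(G) ≤ 2. On the other hand G contains the 3-clique {a, d, e}. A clique must lie in a single bag of any decomposition, so no decomposition can have width below 2. Hence tw(G) = 2 exactly.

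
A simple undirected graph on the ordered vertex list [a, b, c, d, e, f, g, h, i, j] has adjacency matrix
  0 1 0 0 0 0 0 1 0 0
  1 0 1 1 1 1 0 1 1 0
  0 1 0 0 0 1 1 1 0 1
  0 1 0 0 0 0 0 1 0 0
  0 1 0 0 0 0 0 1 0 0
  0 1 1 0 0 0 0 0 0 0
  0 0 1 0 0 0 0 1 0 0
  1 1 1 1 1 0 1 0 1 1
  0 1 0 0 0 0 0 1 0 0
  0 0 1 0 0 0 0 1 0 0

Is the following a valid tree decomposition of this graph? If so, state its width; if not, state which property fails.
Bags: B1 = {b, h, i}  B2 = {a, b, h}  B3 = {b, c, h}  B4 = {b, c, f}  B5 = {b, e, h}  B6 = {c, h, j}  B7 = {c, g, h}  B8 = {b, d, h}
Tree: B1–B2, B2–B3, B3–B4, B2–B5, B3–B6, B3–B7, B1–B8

Every vertex of G appears in some bag (union = {a, b, c, d, e, f, g, h, i, j}); every edge is covered by a bag; and for each vertex v the set of bags containing v is connected in the bag tree. The decomposition is therefore valid. The largest bag has 3 vertices, so the width is 2.

Yes; width 2.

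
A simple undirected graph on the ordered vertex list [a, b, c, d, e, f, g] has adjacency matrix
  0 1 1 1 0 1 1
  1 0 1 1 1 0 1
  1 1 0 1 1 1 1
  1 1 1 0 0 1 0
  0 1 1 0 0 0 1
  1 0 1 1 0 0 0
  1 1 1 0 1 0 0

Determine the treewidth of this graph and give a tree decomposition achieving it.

Treewidth 3.
Bags: B1 = {a, b, c, g}  B2 = {a, b, c, d}  B3 = {b, c, e, g}  B4 = {a, c, d, f}
Tree: B1–B2, B1–B3, B2–B4

Every bag has size at most 4, so the width is 4 − 1 = 3 and tw(G) ≤ 3. On the other hand G contains the 4-clique {a, c, d, f}. A clique must lie in a single bag of any decomposition, so no decomposition can have width below 3. The upper and lower bounds meet at 3, so that is the treewidth.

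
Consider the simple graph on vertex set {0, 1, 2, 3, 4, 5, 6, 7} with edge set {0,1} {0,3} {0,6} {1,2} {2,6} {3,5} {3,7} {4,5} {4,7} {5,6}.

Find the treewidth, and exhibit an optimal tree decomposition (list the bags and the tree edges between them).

The largest bag has 3 vertices, giving width 2; this decomposition certifies tw(G) ≤ 2. The edges 7–4–5–3–7 form a cycle, so G is not a tree and its treewidth is at least 2. Therefore the treewidth is 2.

Treewidth 2.
One such decomposition:
Bags: B1 = {3, 4, 7}  B2 = {3, 4, 5}  B3 = {0, 3, 5}  B4 = {0, 5, 6}  B5 = {0, 1, 6}  B6 = {1, 2, 6}
Tree: B1–B2, B2–B3, B3–B4, B4–B5, B5–B6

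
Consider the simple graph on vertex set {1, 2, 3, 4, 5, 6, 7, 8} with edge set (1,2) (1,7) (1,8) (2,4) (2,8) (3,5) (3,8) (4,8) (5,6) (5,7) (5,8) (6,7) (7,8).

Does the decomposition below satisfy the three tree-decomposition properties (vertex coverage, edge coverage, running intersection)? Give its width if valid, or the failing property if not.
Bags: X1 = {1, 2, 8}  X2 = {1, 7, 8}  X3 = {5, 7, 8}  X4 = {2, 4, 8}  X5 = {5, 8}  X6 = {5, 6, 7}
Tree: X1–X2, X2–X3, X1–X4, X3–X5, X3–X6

No — vertex 3 appears in no bag.

A tree decomposition must satisfy three properties: every vertex lies in some bag; for every edge, both endpoints lie together in some bag; and for every vertex, the bags containing it form a connected subtree. Here vertex 3 appears in no bag, so the decomposition is invalid.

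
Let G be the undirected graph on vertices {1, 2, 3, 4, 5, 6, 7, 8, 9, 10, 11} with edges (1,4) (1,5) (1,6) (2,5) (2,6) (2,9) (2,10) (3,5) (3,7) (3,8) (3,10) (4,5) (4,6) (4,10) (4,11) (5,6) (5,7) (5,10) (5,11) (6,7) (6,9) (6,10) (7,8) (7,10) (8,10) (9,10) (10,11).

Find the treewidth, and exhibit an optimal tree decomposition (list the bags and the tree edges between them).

Each bag holds 4 vertices, so the decomposition has width 3, which upper-bounds the treewidth. For the lower bound, the 4 vertices {1, 4, 5, 6} are pairwise adjacent, and any tree decomposition puts a clique entirely inside one bag — forcing width ≥ 3. Combining the bounds, tw(G) = 3.

Treewidth 3.
Bags: B1 = {5, 6, 7, 10}  B2 = {4, 5, 6, 10}  B3 = {4, 5, 10, 11}  B4 = {3, 5, 7, 10}  B5 = {2, 5, 6, 10}  B6 = {3, 7, 8, 10}  B7 = {2, 6, 9, 10}  B8 = {1, 4, 5, 6}
Tree: B1–B2, B2–B3, B1–B4, B2–B5, B4–B6, B5–B7, B2–B8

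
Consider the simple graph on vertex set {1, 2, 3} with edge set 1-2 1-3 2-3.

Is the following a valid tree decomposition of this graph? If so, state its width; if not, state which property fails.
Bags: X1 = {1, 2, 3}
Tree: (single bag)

Yes; width 2.

Checking the three conditions: (i) the bags cover all of {1, 2, 3}; (ii) for each edge, some bag contains both endpoints; (iii) the bags containing any fixed vertex form a subtree. All hold, so the decomposition is valid with width 3 − 1 = 2.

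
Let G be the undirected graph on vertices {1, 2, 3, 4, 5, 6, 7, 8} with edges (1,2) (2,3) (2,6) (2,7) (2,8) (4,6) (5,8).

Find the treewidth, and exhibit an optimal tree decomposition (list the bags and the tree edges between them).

Every bag has size at most 2, so the width is 2 − 1 = 1 and tw(G) ≤ 1. Any graph with an edge has treewidth ≥ 1, and G has the edge 3–2. The upper and lower bounds meet at 1, so that is the treewidth.

Treewidth 1.
One optimal decomposition is:
Bags: B1 = {2, 3}  B2 = {1, 2}  B3 = {2, 6}  B4 = {2, 8}  B5 = {5, 8}  B6 = {2, 7}  B7 = {4, 6}
Tree: B1–B2, B2–B3, B3–B4, B4–B5, B2–B6, B3–B7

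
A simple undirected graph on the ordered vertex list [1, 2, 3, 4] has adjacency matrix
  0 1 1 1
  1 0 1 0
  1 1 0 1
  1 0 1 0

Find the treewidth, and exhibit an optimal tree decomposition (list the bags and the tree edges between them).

Every bag has size at most 3, so the width is 3 − 1 = 2 and tw(G) ≤ 2. On the other hand G contains the 3-clique {1, 2, 3}. A clique must lie in a single bag of any decomposition, so no decomposition can have width below 2. Therefore the treewidth is 2.

Treewidth 2.
One such decomposition:
Bags: B1 = {1, 2, 3}  B2 = {1, 3, 4}
Tree: B1–B2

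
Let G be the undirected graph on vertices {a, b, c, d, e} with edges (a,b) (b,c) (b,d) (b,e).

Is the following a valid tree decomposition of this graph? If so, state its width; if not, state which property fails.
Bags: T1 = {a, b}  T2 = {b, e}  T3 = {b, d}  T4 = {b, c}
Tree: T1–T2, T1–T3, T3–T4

Yes; width 1.

Every vertex of G appears in some bag (union = {a, b, c, d, e}); every edge is covered by a bag; and for each vertex v the set of bags containing v is connected in the bag tree. The decomposition is therefore valid. The largest bag has 2 vertices, so the width is 1.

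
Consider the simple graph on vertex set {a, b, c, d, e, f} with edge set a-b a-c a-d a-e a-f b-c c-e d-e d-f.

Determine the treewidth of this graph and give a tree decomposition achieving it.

Every bag has size at most 3, so the width is 3 − 1 = 2 and tw(G) ≤ 2. For the lower bound, the 3 vertices {a, d, e} are pairwise adjacent, and any tree decomposition puts a clique entirely inside one bag — forcing width ≥ 2. Hence tw(G) = 2 exactly.

Treewidth 2.
Bags: B1 = {a, b, c}  B2 = {a, c, e}  B3 = {a, d, e}  B4 = {a, d, f}
Tree: B1–B2, B2–B3, B3–B4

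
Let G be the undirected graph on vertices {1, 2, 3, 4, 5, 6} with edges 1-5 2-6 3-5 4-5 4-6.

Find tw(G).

A width-1 tree decomposition is:
Bags: B1 = {4, 6}  B2 = {4, 5}  B3 = {1, 5}  B4 = {2, 6}  B5 = {3, 5}
Tree: B1–B2, B2–B3, B1–B4, B2–B5
Each bag holds 2 vertices, so the decomposition has width 1, which upper-bounds the treewidth. Since G has at least one edge (e.g. 6–4), it is not an edgeless graph, so tw(G) ≥ 1. The upper and lower bounds meet at 1, so that is the treewidth.

1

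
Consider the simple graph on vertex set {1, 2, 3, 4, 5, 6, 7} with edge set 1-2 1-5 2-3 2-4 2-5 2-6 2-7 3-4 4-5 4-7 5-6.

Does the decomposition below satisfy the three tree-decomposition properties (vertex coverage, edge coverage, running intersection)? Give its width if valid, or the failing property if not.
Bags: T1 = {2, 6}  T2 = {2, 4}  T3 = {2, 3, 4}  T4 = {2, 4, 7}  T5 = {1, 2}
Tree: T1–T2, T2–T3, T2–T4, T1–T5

No — vertex 5 appears in no bag.

A tree decomposition must satisfy three properties: every vertex lies in some bag; for every edge, both endpoints lie together in some bag; and for every vertex, the bags containing it form a connected subtree. Here vertex 5 appears in no bag, so the decomposition is invalid.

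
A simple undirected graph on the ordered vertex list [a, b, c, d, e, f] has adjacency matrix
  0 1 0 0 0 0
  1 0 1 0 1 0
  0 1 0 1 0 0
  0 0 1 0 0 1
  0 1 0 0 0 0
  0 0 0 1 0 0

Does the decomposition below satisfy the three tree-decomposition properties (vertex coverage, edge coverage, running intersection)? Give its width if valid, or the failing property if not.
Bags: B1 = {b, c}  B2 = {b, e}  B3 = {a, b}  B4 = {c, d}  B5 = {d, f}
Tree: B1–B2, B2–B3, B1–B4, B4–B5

Yes; width 1.

Every vertex of G appears in some bag (union = {a, b, c, d, e, f}); every edge is covered by a bag; and for each vertex v the set of bags containing v is connected in the bag tree. The decomposition is therefore valid. The largest bag has 2 vertices, so the width is 1.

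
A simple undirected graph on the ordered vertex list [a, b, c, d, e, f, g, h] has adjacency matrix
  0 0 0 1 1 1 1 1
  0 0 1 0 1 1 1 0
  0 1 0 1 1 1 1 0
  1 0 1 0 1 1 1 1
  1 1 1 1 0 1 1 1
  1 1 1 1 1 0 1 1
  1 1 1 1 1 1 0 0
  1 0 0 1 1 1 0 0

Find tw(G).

A width-4 tree decomposition is:
Bags: B1 = {a, d, e, f, h}  B2 = {a, d, e, f, g}  B3 = {c, d, e, f, g}  B4 = {b, c, e, f, g}
Tree: B1–B2, B2–B3, B3–B4
Each bag holds 5 vertices, so the decomposition has width 4, which upper-bounds the treewidth. Conversely, {c, d, e, f, g} is a clique of size 5, and the vertices of any clique must share a bag in every tree decomposition; so some bag has ≥ 5 vertices and tw(G) ≥ 4. The upper and lower bounds meet at 4, so that is the treewidth.

4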